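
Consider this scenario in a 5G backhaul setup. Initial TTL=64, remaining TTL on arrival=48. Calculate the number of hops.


Given: initial TTL = 64, received TTL = 48
Hops = initial TTL - received TTL
Hops = 64 - 48 = 16

16


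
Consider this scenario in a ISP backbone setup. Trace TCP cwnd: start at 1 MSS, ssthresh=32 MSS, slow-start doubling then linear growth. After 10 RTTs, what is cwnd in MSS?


RTT 0: cwnd = 1 MSS (initial)
RTT 1: cwnd = 2 MSS (slow start, doubled)
RTT 2: cwnd = 4 MSS (slow start, doubled)
RTT 3: cwnd = 8 MSS (slow start, doubled)
RTT 4: cwnd = 16 MSS (slow start, doubled)
RTT 5: cwnd = 32 MSS (slow start, doubled)
RTT 6: cwnd = 33 MSS (congestion avoidance, +1)
RTT 7: cwnd = 34 MSS (congestion avoidance, +1)
RTT 8: cwnd = 35 MSS (congestion avoidance, +1)
RTT 9: cwnd = 36 MSS (congestion avoidance, +1)
RTT 10: cwnd = 37 MSS (congestion avoidance, +1)

37


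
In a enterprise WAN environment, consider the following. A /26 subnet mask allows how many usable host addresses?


Given: subnet mask /26
Host bits = 32 - 26 = 6
Total addresses = 2^6 = 64
Usable hosts = 64 - 2 (network + broadcast) = 62

62


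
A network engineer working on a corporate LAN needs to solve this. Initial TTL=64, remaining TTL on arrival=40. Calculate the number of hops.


Given: initial TTL = 64, received TTL = 40
Hops = initial TTL - received TTL
Hops = 64 - 40 = 24

24


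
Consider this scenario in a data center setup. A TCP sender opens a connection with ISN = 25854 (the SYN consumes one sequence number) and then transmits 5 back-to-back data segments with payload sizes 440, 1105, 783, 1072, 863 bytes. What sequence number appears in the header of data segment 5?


The SYN occupies sequence number ISN = 25854, so the first data byte is ISN + 1 = 25855.
SEQ of data segment i = (ISN + 1) + sum of payload sizes of segments 1..i-1.
Segment 1: SEQ = 25855, payload = 440 bytes
Segment 2: SEQ = 26295, payload = 1105 bytes
Segment 3: SEQ = 27400, payload = 783 bytes
Segment 4: SEQ = 28183, payload = 1072 bytes
Segment 5: SEQ = 29255, payload = 863 bytes
SEQ of segment 5 = 25855 + 440 + 1105 + 783 + 1072 = 29255

29255


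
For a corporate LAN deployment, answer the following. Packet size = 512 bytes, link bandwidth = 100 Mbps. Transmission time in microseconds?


Given: packet = 512 bytes, bandwidth = 100 Mbps
Packet in bits = 512 * 8 = 4096 bits
Bandwidth = 100 * 10^6 = 100000000 bps
Time = 4096 / 100000000 seconds
Time in us = 4096 * 10^6 / 100000000 = 40.96

40.96


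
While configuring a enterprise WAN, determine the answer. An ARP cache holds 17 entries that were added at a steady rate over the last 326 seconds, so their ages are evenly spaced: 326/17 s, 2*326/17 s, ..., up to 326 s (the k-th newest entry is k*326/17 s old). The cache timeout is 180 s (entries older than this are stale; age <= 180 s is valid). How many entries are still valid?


Ages are k * 326/17 s for k = 1..17 (spacing = 19.1765 s).
Entry k is valid iff k * 326/17 <= 180 iff k <= 17 * 180 / 326 = 9.3865
n_valid = floor(9.3865) = 9
(n_stale = 17 - 9 = 8)

9


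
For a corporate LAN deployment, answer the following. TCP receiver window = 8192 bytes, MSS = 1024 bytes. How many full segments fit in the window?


Given: RWND = 8192 bytes, MSS = 1024 bytes
Full segments = floor(RWND / MSS)
Full segments = floor(8192 / 1024)
Full segments = floor(8.0) = 8

8


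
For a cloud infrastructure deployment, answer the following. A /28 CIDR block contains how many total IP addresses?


Given: CIDR prefix /28
Host bits = 32 - 28 = 4
Total addresses = 2^4 = 16

16


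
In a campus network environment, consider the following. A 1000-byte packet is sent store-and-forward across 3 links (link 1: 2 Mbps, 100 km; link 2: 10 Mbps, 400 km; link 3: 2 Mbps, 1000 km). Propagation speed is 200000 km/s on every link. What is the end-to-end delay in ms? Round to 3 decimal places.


Packet = 1000 bytes = 8000 bits. Store-and-forward: sum (t_trans + t_prop) per link.
Link 1: t_trans = 8000/(2*10^6) s = 4.0000 ms; t_prop = 100/200000 s = 0.5000 ms; subtotal = 4.5000 ms
Link 2: t_trans = 8000/(10*10^6) s = 0.8000 ms; t_prop = 400/200000 s = 2.0000 ms; subtotal = 2.8000 ms
Link 3: t_trans = 8000/(2*10^6) s = 4.0000 ms; t_prop = 1000/200000 s = 5.0000 ms; subtotal = 9.0000 ms
End-to-end = 4.5000 + 2.8000 + 9.0000 = 16.3000 ms -> 16.300 ms (3 dp)

16.300


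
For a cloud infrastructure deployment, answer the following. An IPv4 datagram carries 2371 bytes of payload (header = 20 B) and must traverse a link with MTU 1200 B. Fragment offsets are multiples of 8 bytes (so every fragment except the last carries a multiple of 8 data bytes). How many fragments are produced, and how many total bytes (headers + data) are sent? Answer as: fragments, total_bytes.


Max data per non-final fragment = floor((MTU - header)/8)*8 = floor((1200 - 20)/8)*8 = floor(1180/8)*8 = 1176 B
Final fragment needs no 8-byte alignment: it can carry up to MTU - header = 1180 B
Non-final fragments needed = ceil((payload - 1180) / 1176) = ceil(1191/1176) = ceil(1.0128) = 2
Number of fragments = 2 + 1 = 3
Fragment sizes (data): 2 * 1176 B + 19 B (last, 19 <= 1180 OK)
Total bytes sent = payload + n_frags * header = 2371 + 3*20 = 2371 + 60 = 2431 B

3, 2431


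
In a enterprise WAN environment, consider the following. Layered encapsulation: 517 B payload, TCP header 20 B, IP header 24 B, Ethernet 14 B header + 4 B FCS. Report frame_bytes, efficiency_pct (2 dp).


TCP segment = 517 + 20 = 537 B
IP packet = 537 + 24 = 561 B
Ethernet frame = 561 + 14 + 4 = 579 B
Efficiency = app / frame = 517 / 579 = 0.892919 = 89.2919% -> 89.29% (2 dp)

579, 89.29


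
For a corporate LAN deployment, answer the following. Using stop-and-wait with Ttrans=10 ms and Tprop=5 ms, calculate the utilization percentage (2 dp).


Given: Ttrans = 10 ms, Tprop = 5 ms
RTT = 2 * Tprop = 2 * 5 = 10 ms
U = Ttrans / (Ttrans + RTT)
U = 10 / (10 + 10)
U = 10 / 20 = 0.5
U% = 50.00%

50.00


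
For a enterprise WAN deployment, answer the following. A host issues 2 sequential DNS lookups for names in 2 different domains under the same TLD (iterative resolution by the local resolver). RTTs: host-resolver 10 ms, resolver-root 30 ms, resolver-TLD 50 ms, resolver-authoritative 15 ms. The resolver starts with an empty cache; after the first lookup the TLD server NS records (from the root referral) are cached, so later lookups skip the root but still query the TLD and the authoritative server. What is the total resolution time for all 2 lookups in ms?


Lookup 1 (cold cache): local + root + TLD + auth = 10 + 30 + 50 + 15 = 105 ms
Lookups 2..2 (TLD NS cached -> skip root; new domain -> still ask TLD and auth): local + TLD + auth = 10 + 50 + 15 = 75 ms each
Remaining 1 lookups: 1 * 75 = 75 ms
Total = 105 + 75 = 180 ms

180


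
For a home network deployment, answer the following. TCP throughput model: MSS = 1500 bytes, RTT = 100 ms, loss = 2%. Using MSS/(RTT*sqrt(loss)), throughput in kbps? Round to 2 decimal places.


Given: MSS = 1500 bytes, RTT = 100 ms, loss = 2%
RTT in seconds = 100 / 1000 = 0.1
Loss rate = 2% = 0.02
sqrt(loss) = sqrt(0.02) = 0.141421356237
Throughput (bytes/s) = 1500 / (0.1 * 0.141421356237) = 106066.0172
Throughput (kbps) = 106066.0172 * 8 / 1000 = 848.528137 -> 848.53 kbps (2 dp)

848.53


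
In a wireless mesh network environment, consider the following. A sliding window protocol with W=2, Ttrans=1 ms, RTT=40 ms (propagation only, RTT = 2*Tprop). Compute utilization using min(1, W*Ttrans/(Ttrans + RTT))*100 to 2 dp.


Given: W = 2, Ttrans = 1 ms, RTT = 40 ms (= 2 * Tprop, Tprop = 20 ms)
Cycle time = Ttrans + RTT = 1 + 40 = 41 ms (first packet sent until its ACK returns)
W * Ttrans = 2 * 1 = 2 ms of sending per cycle
W * Ttrans / (Ttrans + RTT) = 2 / 41 = 0.048780
U = min(1, 0.048780) = 0.048780
U% = 4.88%

4.88


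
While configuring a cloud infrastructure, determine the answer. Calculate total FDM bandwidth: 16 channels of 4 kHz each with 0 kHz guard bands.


Given: 16 channels, 4 kHz each, guard = 0 kHz
Channel bandwidth = 16 * 4 = 64 kHz
Guard bands = 15 gaps * 0 kHz = 0 kHz
Total = 64 + 0 = 64 kHz

64


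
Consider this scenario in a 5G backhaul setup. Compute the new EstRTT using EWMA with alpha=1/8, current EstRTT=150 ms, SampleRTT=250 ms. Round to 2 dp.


Given: EstRTT = 150 ms, SampleRTT = 250 ms, alpha = 1/8
New EstRTT = (1 - alpha) * EstRTT + alpha * SampleRTT
(7/8) * 150 = 131.25
(1/8) * 250 = 31.25
New EstRTT = 131.25 + 31.25 = 162.5 ms -> 162.50 ms (2 dp)

162.50


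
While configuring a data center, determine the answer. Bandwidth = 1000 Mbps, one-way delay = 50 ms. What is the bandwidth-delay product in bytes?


Given: bandwidth = 1000 Mbps, delay = 50 ms
BDP in bits = 1000 * 10^6 * 50 / 1000
BDP in bits = 50000000
BDP in bytes = 50000000 / 8 = 6250000

6250000


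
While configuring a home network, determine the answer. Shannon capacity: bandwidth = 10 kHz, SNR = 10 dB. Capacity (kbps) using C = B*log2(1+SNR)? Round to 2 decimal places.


Given: B = 10 kHz, SNR = 10 dB
SNR linear = 10^(10/10) = 10
1 + SNR = 11
log2(11) = 3.4594316186
C = 10 * 1000 * 3.4594316186 = 34594.3162 bps
C = 34.594316 kbps -> 34.59 kbps (2 dp)

34.59


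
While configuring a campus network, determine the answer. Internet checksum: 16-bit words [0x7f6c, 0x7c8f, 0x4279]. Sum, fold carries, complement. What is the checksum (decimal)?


Given words: [0x7f6c, 0x7c8f, 0x4279]
Step 1: Sum all words
Raw sum = 32620 + 31887 + 17017 = 81524
Step 2: Fold carry: (15988 + 1) = 15989
One's complement = ~15989 & 0xFFFF = 49546

49546


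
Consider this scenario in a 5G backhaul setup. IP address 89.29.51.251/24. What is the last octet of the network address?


Given: IP = 89.29.51.251, prefix = /24
Subnet mask = 255.255.255.0
Last octet of IP: 251
Last octet of mask: 0
Network last octet = 251 AND 0 = 0

0


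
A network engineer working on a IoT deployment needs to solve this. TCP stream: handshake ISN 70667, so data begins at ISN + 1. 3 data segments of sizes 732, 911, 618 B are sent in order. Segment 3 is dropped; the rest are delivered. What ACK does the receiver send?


SYN uses sequence number 70667; first data byte = ISN + 1 = 70668.
Segment 1: SEQ = 70668, len = 732 B, covers [70668, 71399]
Segment 2: SEQ = 71400, len = 911 B, covers [71400, 72310]
Segment 3: SEQ = 72311, len = 618 B, covers [72311, 72928] [LOST]
In-order data received: bytes [70668, 72310] (segments 1..2).
Segment 3 missing -> gap begins at byte 72311.
Cumulative ACK = next expected in-order byte = 70668 + 732 + 911 = 72311

72311


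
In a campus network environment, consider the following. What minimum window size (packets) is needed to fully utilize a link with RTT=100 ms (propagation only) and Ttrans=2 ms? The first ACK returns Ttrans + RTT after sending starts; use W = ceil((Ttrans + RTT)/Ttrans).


Given: Ttrans = 2 ms, RTT = 100 ms (= 2 * Tprop, Tprop = 50 ms)
Time until first ACK returns = Ttrans + RTT = 2 + 100 = 102 ms
Need W * Ttrans >= Ttrans + RTT  ->  W >= (Ttrans + RTT) / Ttrans
(Ttrans + RTT) / Ttrans = 102 / 2 = 51
W_min = ceil(51) = 51

51


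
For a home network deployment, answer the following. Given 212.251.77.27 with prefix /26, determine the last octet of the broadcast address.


Given: IP = 212.251.77.27, prefix = /26
Host bits = 32 - 26 = 6
Network last octet = 27 AND mask = 0
Host part size = 2^6 - 1 = 63
Broadcast last octet = 0 OR 63 = 63

63


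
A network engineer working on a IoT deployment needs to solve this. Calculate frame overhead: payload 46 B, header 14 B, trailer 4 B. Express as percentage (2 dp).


Given: payload = 46 B, header = 14 B, trailer = 4 B
Overhead bytes = header + trailer = 14 + 4 = 18
Total frame = payload + overhead = 46 + 18 = 64
Overhead % = 18 / 64 * 100 = 28.1250% -> 28.13% (2 dp)

28.13


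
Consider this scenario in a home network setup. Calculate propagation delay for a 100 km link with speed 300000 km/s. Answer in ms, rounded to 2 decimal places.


Given: distance = 100 km, speed = 300000 km/s
Delay = distance / speed = 100 / 300000 seconds
Delay in ms = 100 * 1000 / 300000
Delay = 0.3333 ms
Rounded to 2 dp = 0.33 ms

0.33


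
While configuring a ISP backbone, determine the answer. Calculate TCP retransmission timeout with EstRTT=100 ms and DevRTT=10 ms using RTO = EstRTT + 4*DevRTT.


Given: EstRTT = 100 ms, DevRTT = 10 ms
Timeout = EstRTT + 4 * DevRTT
4 * DevRTT = 4 * 10 = 40
Timeout = 100 + 40 = 140 ms

140


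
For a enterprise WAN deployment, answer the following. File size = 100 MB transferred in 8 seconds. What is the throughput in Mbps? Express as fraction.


Given: file = 100 MB, time = 8 s
File in Mb = 100 * 8 = 800 Mb
Throughput = 800 / 8 Mbps
Throughput = 100 Mbps

100


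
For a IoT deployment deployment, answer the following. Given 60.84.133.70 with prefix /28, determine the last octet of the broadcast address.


Given: IP = 60.84.133.70, prefix = /28
Host bits = 32 - 28 = 4
Network last octet = 70 AND mask = 64
Host part size = 2^4 - 1 = 15
Broadcast last octet = 64 OR 15 = 79

79


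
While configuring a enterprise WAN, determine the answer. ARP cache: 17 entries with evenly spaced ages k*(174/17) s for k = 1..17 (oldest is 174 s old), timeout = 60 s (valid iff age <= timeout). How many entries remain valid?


Ages are k * 174/17 s for k = 1..17 (spacing = 10.2353 s).
Entry k is valid iff k * 174/17 <= 60 iff k <= 17 * 60 / 174 = 5.8621
n_valid = floor(5.8621) = 5
(n_stale = 17 - 5 = 12)

5


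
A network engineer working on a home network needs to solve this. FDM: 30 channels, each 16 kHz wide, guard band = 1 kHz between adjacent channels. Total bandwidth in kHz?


Given: 30 channels, 16 kHz each, guard = 1 kHz
Channel bandwidth = 30 * 16 = 480 kHz
Guard bands = 29 gaps * 1 kHz = 29 kHz
Total = 480 + 29 = 509 kHz

509


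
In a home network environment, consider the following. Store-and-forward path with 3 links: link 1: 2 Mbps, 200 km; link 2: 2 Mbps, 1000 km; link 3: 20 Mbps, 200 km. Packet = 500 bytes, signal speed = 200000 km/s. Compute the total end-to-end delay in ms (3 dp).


Packet = 500 bytes = 4000 bits. Store-and-forward: sum (t_trans + t_prop) per link.
Link 1: t_trans = 4000/(2*10^6) s = 2.0000 ms; t_prop = 200/200000 s = 1.0000 ms; subtotal = 3.0000 ms
Link 2: t_trans = 4000/(2*10^6) s = 2.0000 ms; t_prop = 1000/200000 s = 5.0000 ms; subtotal = 7.0000 ms
Link 3: t_trans = 4000/(20*10^6) s = 0.2000 ms; t_prop = 200/200000 s = 1.0000 ms; subtotal = 1.2000 ms
End-to-end = 3.0000 + 7.0000 + 1.2000 = 11.2000 ms -> 11.200 ms (3 dp)

11.200


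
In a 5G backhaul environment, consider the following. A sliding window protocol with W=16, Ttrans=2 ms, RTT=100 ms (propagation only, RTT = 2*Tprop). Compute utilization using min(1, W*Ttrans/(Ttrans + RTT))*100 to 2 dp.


Given: W = 16, Ttrans = 2 ms, RTT = 100 ms (= 2 * Tprop, Tprop = 50 ms)
Cycle time = Ttrans + RTT = 2 + 100 = 102 ms (first packet sent until its ACK returns)
W * Ttrans = 16 * 2 = 32 ms of sending per cycle
W * Ttrans / (Ttrans + RTT) = 32 / 102 = 0.313725
U = min(1, 0.313725) = 0.313725
U% = 31.37%

31.37


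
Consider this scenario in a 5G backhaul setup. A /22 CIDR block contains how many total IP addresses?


Given: CIDR prefix /22
Host bits = 32 - 22 = 10
Total addresses = 2^10 = 1024

1024


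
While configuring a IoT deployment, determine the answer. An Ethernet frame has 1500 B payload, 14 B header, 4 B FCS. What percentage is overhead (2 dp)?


Given: payload = 1500 B, header = 14 B, trailer = 4 B
Overhead bytes = header + trailer = 14 + 4 = 18
Total frame = payload + overhead = 1500 + 18 = 1518
Overhead % = 18 / 1518 * 100 = 1.1858% -> 1.19% (2 dp)

1.19


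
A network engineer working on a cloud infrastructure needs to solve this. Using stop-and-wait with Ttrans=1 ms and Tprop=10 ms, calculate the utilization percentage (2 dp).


Given: Ttrans = 1 ms, Tprop = 10 ms
RTT = 2 * Tprop = 2 * 10 = 20 ms
U = Ttrans / (Ttrans + RTT)
U = 1 / (1 + 20)
U = 1 / 21 = 0.047619
U% = 4.76%

4.76


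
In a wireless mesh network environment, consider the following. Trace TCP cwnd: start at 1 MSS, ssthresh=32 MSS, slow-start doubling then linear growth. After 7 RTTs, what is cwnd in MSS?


RTT 0: cwnd = 1 MSS (initial)
RTT 1: cwnd = 2 MSS (slow start, doubled)
RTT 2: cwnd = 4 MSS (slow start, doubled)
RTT 3: cwnd = 8 MSS (slow start, doubled)
RTT 4: cwnd = 16 MSS (slow start, doubled)
RTT 5: cwnd = 32 MSS (slow start, doubled)
RTT 6: cwnd = 33 MSS (congestion avoidance, +1)
RTT 7: cwnd = 34 MSS (congestion avoidance, +1)

34


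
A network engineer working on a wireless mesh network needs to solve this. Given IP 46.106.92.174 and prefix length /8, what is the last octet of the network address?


Given: IP = 46.106.92.174, prefix = /8
Subnet mask = 255.0.0.0
Last octet of IP: 174
Last octet of mask: 0
Network last octet = 174 AND 0 = 0

0


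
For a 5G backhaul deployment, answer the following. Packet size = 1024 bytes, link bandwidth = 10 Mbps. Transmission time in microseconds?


Given: packet = 1024 bytes, bandwidth = 10 Mbps
Packet in bits = 1024 * 8 = 8192 bits
Bandwidth = 10 * 10^6 = 10000000 bps
Time = 8192 / 10000000 seconds
Time in us = 8192 * 10^6 / 10000000 = 819.2

819.2


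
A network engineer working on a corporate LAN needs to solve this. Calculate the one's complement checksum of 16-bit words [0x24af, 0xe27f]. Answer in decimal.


Given words: [0x24af, 0xe27f]
Step 1: Sum all words
Raw sum = 9391 + 57983 = 67374
Step 2: Fold carry: (1838 + 1) = 1839
One's complement = ~1839 & 0xFFFF = 63696

63696


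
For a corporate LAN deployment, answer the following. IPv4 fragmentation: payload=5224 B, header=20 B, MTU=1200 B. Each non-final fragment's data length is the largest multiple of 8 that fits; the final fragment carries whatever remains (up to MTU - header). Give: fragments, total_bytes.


Max data per non-final fragment = floor((MTU - header)/8)*8 = floor((1200 - 20)/8)*8 = floor(1180/8)*8 = 1176 B
Final fragment needs no 8-byte alignment: it can carry up to MTU - header = 1180 B
Non-final fragments needed = ceil((payload - 1180) / 1176) = ceil(4044/1176) = ceil(3.4388) = 4
Number of fragments = 4 + 1 = 5
Fragment sizes (data): 4 * 1176 B + 520 B (last, 520 <= 1180 OK)
Total bytes sent = payload + n_frags * header = 5224 + 5*20 = 5224 + 100 = 5324 B

5, 5324


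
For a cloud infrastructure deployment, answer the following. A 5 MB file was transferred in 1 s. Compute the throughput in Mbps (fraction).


Given: file = 5 MB, time = 1 s
File in Mb = 5 * 8 = 40 Mb
Throughput = 40 / 1 Mbps
Throughput = 40 Mbps

40


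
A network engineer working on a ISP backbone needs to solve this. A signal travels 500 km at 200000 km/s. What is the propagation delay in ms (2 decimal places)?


Given: distance = 500 km, speed = 200000 km/s
Delay = distance / speed = 500 / 200000 seconds
Delay in ms = 500 * 1000 / 200000
Delay = 2.5000 ms
Rounded to 2 dp = 2.50 ms

2.50


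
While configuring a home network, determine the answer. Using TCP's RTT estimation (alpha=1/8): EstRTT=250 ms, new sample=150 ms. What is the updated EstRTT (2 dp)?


Given: EstRTT = 250 ms, SampleRTT = 150 ms, alpha = 1/8
New EstRTT = (1 - alpha) * EstRTT + alpha * SampleRTT
(7/8) * 250 = 218.75
(1/8) * 150 = 18.75
New EstRTT = 218.75 + 18.75 = 237.5 ms -> 237.50 ms (2 dp)

237.50


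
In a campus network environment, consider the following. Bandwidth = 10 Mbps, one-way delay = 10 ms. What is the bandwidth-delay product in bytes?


Given: bandwidth = 10 Mbps, delay = 10 ms
BDP in bits = 10 * 10^6 * 10 / 1000
BDP in bits = 100000
BDP in bytes = 100000 / 8 = 12500

12500


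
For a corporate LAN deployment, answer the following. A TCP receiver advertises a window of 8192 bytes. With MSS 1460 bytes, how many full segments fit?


Given: RWND = 8192 bytes, MSS = 1460 bytes
Full segments = floor(RWND / MSS)
Full segments = floor(8192 / 1460)
Full segments = floor(5.611) = 5

5


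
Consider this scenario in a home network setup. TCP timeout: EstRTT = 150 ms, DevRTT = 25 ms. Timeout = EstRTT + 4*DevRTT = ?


Given: EstRTT = 150 ms, DevRTT = 25 ms
Timeout = EstRTT + 4 * DevRTT
4 * DevRTT = 4 * 25 = 100
Timeout = 150 + 100 = 250 ms

250


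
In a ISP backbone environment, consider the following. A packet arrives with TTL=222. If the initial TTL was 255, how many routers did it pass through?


Given: initial TTL = 255, received TTL = 222
Hops = initial TTL - received TTL
Hops = 255 - 222 = 33

33


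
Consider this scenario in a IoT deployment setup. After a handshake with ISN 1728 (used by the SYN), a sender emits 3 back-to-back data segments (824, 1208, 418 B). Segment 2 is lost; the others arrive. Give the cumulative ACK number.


SYN uses sequence number 1728; first data byte = ISN + 1 = 1729.
Segment 1: SEQ = 1729, len = 824 B, covers [1729, 2552]
Segment 2: SEQ = 2553, len = 1208 B, covers [2553, 3760] [LOST]
Segment 3: SEQ = 3761, len = 418 B, covers [3761, 4178]
In-order data received: bytes [1729, 2552] (segments 1..1).
Segment 2 missing -> gap begins at byte 2553; later segments buffered out of order.
Cumulative ACK = next expected in-order byte = 1729 + 824 = 2553

2553


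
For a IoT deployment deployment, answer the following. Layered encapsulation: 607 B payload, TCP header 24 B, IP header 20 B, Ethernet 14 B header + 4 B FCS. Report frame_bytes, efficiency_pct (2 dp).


TCP segment = 607 + 24 = 631 B
IP packet = 631 + 20 = 651 B
Ethernet frame = 651 + 14 + 4 = 669 B
Efficiency = app / frame = 607 / 669 = 0.907324 = 90.7324% -> 90.73% (2 dp)

669, 90.73


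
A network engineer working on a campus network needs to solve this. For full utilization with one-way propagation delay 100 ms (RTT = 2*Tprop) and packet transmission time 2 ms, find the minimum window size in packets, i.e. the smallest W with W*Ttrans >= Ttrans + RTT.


Given: Ttrans = 2 ms, RTT = 200 ms (= 2 * Tprop, Tprop = 100 ms)
Time until first ACK returns = Ttrans + RTT = 2 + 200 = 202 ms
Need W * Ttrans >= Ttrans + RTT  ->  W >= (Ttrans + RTT) / Ttrans
(Ttrans + RTT) / Ttrans = 202 / 2 = 101
W_min = ceil(101) = 101

101


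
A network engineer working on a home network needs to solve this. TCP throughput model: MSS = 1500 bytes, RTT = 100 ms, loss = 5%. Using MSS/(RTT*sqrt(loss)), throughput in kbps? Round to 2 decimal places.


Given: MSS = 1500 bytes, RTT = 100 ms, loss = 5%
RTT in seconds = 100 / 1000 = 0.1
Loss rate = 5% = 0.05
sqrt(loss) = sqrt(0.05) = 0.223606797750
Throughput (bytes/s) = 1500 / (0.1 * 0.223606797750) = 67082.0393
Throughput (kbps) = 67082.0393 * 8 / 1000 = 536.656315 -> 536.66 kbps (2 dp)

536.66


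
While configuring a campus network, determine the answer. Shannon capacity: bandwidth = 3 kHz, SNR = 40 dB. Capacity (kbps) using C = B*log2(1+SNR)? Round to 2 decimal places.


Given: B = 3 kHz, SNR = 40 dB
SNR linear = 10^(40/10) = 10000
1 + SNR = 10001
log2(10001) = 13.2878566418
C = 3 * 1000 * 13.2878566418 = 39863.5699 bps
C = 39.863570 kbps -> 39.86 kbps (2 dp)

39.86


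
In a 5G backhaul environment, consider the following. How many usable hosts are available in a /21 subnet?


Given: subnet mask /21
Host bits = 32 - 21 = 11
Total addresses = 2^11 = 2048
Usable hosts = 2048 - 2 (network + broadcast) = 2046

2046


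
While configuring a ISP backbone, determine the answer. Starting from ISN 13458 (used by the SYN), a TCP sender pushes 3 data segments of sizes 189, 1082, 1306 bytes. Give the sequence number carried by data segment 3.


The SYN occupies sequence number ISN = 13458, so the first data byte is ISN + 1 = 13459.
SEQ of data segment i = (ISN + 1) + sum of payload sizes of segments 1..i-1.
Segment 1: SEQ = 13459, payload = 189 bytes
Segment 2: SEQ = 13648, payload = 1082 bytes
Segment 3: SEQ = 14730, payload = 1306 bytes
SEQ of segment 3 = 13459 + 189 + 1082 = 14730

14730


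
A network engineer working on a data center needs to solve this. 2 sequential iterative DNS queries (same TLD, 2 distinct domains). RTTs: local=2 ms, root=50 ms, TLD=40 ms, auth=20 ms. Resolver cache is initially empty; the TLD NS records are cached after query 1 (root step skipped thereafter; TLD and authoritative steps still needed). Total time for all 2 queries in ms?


Lookup 1 (cold cache): local + root + TLD + auth = 2 + 50 + 40 + 20 = 112 ms
Lookups 2..2 (TLD NS cached -> skip root; new domain -> still ask TLD and auth): local + TLD + auth = 2 + 40 + 20 = 62 ms each
Remaining 1 lookups: 1 * 62 = 62 ms
Total = 112 + 62 = 174 ms

174


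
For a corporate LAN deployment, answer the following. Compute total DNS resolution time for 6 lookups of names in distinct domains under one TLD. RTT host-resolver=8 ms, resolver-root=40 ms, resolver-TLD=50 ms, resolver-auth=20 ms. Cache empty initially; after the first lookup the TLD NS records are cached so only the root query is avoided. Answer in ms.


Lookup 1 (cold cache): local + root + TLD + auth = 8 + 40 + 50 + 20 = 118 ms
Lookups 2..6 (TLD NS cached -> skip root; new domain -> still ask TLD and auth): local + TLD + auth = 8 + 50 + 20 = 78 ms each
Remaining 5 lookups: 5 * 78 = 390 ms
Total = 118 + 390 = 508 ms

508


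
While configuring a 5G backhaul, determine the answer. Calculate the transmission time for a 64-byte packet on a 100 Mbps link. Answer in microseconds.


Given: packet = 64 bytes, bandwidth = 100 Mbps
Packet in bits = 64 * 8 = 512 bits
Bandwidth = 100 * 10^6 = 100000000 bps
Time = 512 / 100000000 seconds
Time in us = 512 * 10^6 / 100000000 = 5.12

5.12


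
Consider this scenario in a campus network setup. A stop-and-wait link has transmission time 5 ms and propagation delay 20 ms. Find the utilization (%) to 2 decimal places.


Given: Ttrans = 5 ms, Tprop = 20 ms
RTT = 2 * Tprop = 2 * 20 = 40 ms
U = Ttrans / (Ttrans + RTT)
U = 5 / (5 + 40)
U = 5 / 45 = 0.111111
U% = 11.11%

11.11


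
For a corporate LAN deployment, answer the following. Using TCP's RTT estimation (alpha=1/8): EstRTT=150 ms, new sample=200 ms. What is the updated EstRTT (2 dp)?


Given: EstRTT = 150 ms, SampleRTT = 200 ms, alpha = 1/8
New EstRTT = (1 - alpha) * EstRTT + alpha * SampleRTT
(7/8) * 150 = 131.25
(1/8) * 200 = 25
New EstRTT = 131.25 + 25 = 156.25 ms -> 156.25 ms (2 dp)

156.25


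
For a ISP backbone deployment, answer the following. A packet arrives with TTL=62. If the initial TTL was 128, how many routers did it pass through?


Given: initial TTL = 128, received TTL = 62
Hops = initial TTL - received TTL
Hops = 128 - 62 = 66

66


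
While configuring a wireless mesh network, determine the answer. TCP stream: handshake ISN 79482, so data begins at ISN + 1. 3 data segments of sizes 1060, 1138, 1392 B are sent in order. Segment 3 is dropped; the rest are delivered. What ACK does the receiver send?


SYN uses sequence number 79482; first data byte = ISN + 1 = 79483.
Segment 1: SEQ = 79483, len = 1060 B, covers [79483, 80542]
Segment 2: SEQ = 80543, len = 1138 B, covers [80543, 81680]
Segment 3: SEQ = 81681, len = 1392 B, covers [81681, 83072] [LOST]
In-order data received: bytes [79483, 81680] (segments 1..2).
Segment 3 missing -> gap begins at byte 81681.
Cumulative ACK = next expected in-order byte = 79483 + 1060 + 1138 = 81681

81681


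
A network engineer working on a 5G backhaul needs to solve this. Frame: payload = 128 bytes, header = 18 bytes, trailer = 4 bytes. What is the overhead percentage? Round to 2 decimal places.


Given: payload = 128 B, header = 18 B, trailer = 4 B
Overhead bytes = header + trailer = 18 + 4 = 22
Total frame = payload + overhead = 128 + 22 = 150
Overhead % = 22 / 150 * 100 = 14.6667% -> 14.67% (2 dp)

14.67


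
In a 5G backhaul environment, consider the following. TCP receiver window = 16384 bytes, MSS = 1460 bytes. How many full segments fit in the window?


Given: RWND = 16384 bytes, MSS = 1460 bytes
Full segments = floor(RWND / MSS)
Full segments = floor(16384 / 1460)
Full segments = floor(11.2219) = 11

11


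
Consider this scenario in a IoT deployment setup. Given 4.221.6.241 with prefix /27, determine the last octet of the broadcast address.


Given: IP = 4.221.6.241, prefix = /27
Host bits = 32 - 27 = 5
Network last octet = 241 AND mask = 224
Host part size = 2^5 - 1 = 31
Broadcast last octet = 224 OR 31 = 255

255


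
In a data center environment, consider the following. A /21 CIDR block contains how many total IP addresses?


Given: CIDR prefix /21
Host bits = 32 - 21 = 11
Total addresses = 2^11 = 2048

2048


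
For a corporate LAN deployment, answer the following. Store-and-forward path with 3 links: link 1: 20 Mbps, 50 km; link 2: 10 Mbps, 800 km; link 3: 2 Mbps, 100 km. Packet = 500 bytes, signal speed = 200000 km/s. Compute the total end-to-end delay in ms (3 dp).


Packet = 500 bytes = 4000 bits. Store-and-forward: sum (t_trans + t_prop) per link.
Link 1: t_trans = 4000/(20*10^6) s = 0.2000 ms; t_prop = 50/200000 s = 0.2500 ms; subtotal = 0.4500 ms
Link 2: t_trans = 4000/(10*10^6) s = 0.4000 ms; t_prop = 800/200000 s = 4.0000 ms; subtotal = 4.4000 ms
Link 3: t_trans = 4000/(2*10^6) s = 2.0000 ms; t_prop = 100/200000 s = 0.5000 ms; subtotal = 2.5000 ms
End-to-end = 0.4500 + 4.4000 + 2.5000 = 7.3500 ms -> 7.350 ms (3 dp)

7.350


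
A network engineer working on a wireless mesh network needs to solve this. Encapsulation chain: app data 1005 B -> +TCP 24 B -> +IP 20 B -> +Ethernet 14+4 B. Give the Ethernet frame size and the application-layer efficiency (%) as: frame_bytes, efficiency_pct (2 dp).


TCP segment = 1005 + 24 = 1029 B
IP packet = 1029 + 20 = 1049 B
Ethernet frame = 1049 + 14 + 4 = 1067 B
Efficiency = app / frame = 1005 / 1067 = 0.941893 = 94.1893% -> 94.19% (2 dp)

1067, 94.19


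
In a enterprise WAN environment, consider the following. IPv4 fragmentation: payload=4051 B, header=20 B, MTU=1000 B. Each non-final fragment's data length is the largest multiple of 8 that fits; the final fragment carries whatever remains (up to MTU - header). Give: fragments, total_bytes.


Max data per non-final fragment = floor((MTU - header)/8)*8 = floor((1000 - 20)/8)*8 = floor(980/8)*8 = 976 B
Final fragment needs no 8-byte alignment: it can carry up to MTU - header = 980 B
Non-final fragments needed = ceil((payload - 980) / 976) = ceil(3071/976) = ceil(3.1465) = 4
Number of fragments = 4 + 1 = 5
Fragment sizes (data): 4 * 976 B + 147 B (last, 147 <= 980 OK)
Total bytes sent = payload + n_frags * header = 4051 + 5*20 = 4051 + 100 = 4151 B

5, 4151


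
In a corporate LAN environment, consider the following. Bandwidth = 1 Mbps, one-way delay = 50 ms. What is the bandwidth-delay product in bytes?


Given: bandwidth = 1 Mbps, delay = 50 ms
BDP in bits = 1 * 10^6 * 50 / 1000
BDP in bits = 50000
BDP in bytes = 50000 / 8 = 6250

6250


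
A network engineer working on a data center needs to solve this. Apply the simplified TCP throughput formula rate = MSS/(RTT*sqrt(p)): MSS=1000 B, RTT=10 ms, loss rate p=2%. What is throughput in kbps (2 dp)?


Given: MSS = 1000 bytes, RTT = 10 ms, loss = 2%
RTT in seconds = 10 / 1000 = 0.01
Loss rate = 2% = 0.02
sqrt(loss) = sqrt(0.02) = 0.141421356237
Throughput (bytes/s) = 1000 / (0.01 * 0.141421356237) = 707106.7812
Throughput (kbps) = 707106.7812 * 8 / 1000 = 5656.854249 -> 5656.85 kbps (2 dp)

5656.85


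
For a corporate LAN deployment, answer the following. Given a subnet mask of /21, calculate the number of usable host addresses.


Given: subnet mask /21
Host bits = 32 - 21 = 11
Total addresses = 2^11 = 2048
Usable hosts = 2048 - 2 (network + broadcast) = 2046

2046


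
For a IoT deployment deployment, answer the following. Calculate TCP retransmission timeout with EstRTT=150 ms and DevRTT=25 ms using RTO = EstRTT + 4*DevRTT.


Given: EstRTT = 150 ms, DevRTT = 25 ms
Timeout = EstRTT + 4 * DevRTT
4 * DevRTT = 4 * 25 = 100
Timeout = 150 + 100 = 250 ms

250


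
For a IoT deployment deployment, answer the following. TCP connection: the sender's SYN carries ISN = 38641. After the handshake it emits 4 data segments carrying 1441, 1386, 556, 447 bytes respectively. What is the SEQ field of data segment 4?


The SYN occupies sequence number ISN = 38641, so the first data byte is ISN + 1 = 38642.
SEQ of data segment i = (ISN + 1) + sum of payload sizes of segments 1..i-1.
Segment 1: SEQ = 38642, payload = 1441 bytes
Segment 2: SEQ = 40083, payload = 1386 bytes
Segment 3: SEQ = 41469, payload = 556 bytes
Segment 4: SEQ = 42025, payload = 447 bytes
SEQ of segment 4 = 38642 + 1441 + 1386 + 556 = 42025

42025


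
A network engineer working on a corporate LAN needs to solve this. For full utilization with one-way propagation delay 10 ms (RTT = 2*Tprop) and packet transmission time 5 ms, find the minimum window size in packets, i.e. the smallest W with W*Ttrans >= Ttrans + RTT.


Given: Ttrans = 5 ms, RTT = 20 ms (= 2 * Tprop, Tprop = 10 ms)
Time until first ACK returns = Ttrans + RTT = 5 + 20 = 25 ms
Need W * Ttrans >= Ttrans + RTT  ->  W >= (Ttrans + RTT) / Ttrans
(Ttrans + RTT) / Ttrans = 25 / 5 = 5
W_min = ceil(5) = 5

5


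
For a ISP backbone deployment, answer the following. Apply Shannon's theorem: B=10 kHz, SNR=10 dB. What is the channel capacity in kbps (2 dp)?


Given: B = 10 kHz, SNR = 10 dB
SNR linear = 10^(10/10) = 10
1 + SNR = 11
log2(11) = 3.4594316186
C = 10 * 1000 * 3.4594316186 = 34594.3162 bps
C = 34.594316 kbps -> 34.59 kbps (2 dp)

34.59


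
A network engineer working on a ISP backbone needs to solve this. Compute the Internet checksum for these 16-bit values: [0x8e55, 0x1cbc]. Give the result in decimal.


Given words: [0x8e55, 0x1cbc]
Step 1: Sum all words
Raw sum = 36437 + 7356 = 43793
One's complement = ~43793 & 0xFFFF = 21742

21742


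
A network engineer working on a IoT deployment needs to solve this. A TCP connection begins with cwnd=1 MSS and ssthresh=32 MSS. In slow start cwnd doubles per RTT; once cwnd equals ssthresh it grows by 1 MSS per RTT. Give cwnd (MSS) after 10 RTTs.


RTT 0: cwnd = 1 MSS (initial)
RTT 1: cwnd = 2 MSS (slow start, doubled)
RTT 2: cwnd = 4 MSS (slow start, doubled)
RTT 3: cwnd = 8 MSS (slow start, doubled)
RTT 4: cwnd = 16 MSS (slow start, doubled)
RTT 5: cwnd = 32 MSS (slow start, doubled)
RTT 6: cwnd = 33 MSS (congestion avoidance, +1)
RTT 7: cwnd = 34 MSS (congestion avoidance, +1)
RTT 8: cwnd = 35 MSS (congestion avoidance, +1)
RTT 9: cwnd = 36 MSS (congestion avoidance, +1)
RTT 10: cwnd = 37 MSS (congestion avoidance, +1)

37


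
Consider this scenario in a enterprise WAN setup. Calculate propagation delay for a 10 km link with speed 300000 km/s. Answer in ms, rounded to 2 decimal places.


Given: distance = 10 km, speed = 300000 km/s
Delay = distance / speed = 10 / 300000 seconds
Delay in ms = 10 * 1000 / 300000
Delay = 0.0333 ms
Rounded to 2 dp = 0.03 ms

0.03


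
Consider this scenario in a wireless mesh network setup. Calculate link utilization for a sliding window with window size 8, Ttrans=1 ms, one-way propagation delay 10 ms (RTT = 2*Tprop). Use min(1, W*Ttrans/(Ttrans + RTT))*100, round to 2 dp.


Given: W = 8, Ttrans = 1 ms, RTT = 20 ms (= 2 * Tprop, Tprop = 10 ms)
Cycle time = Ttrans + RTT = 1 + 20 = 21 ms (first packet sent until its ACK returns)
W * Ttrans = 8 * 1 = 8 ms of sending per cycle
W * Ttrans / (Ttrans + RTT) = 8 / 21 = 0.380952
U = min(1, 0.380952) = 0.380952
U% = 38.10%

38.10


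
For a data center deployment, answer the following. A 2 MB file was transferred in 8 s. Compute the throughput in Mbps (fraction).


Given: file = 2 MB, time = 8 s
File in Mb = 2 * 8 = 16 Mb
Throughput = 16 / 8 Mbps
Throughput = 2 Mbps

2


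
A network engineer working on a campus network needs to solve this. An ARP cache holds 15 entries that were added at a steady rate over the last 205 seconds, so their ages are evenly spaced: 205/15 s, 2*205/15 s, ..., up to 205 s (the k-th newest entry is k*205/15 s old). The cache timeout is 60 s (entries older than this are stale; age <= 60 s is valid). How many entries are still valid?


Ages are k * 205/15 s for k = 1..15 (spacing = 13.6667 s).
Entry k is valid iff k * 205/15 <= 60 iff k <= 15 * 60 / 205 = 4.3902
n_valid = floor(4.3902) = 4
(n_stale = 15 - 4 = 11)

4


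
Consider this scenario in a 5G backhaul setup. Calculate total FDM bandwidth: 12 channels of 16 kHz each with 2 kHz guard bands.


Given: 12 channels, 16 kHz each, guard = 2 kHz
Channel bandwidth = 12 * 16 = 192 kHz
Guard bands = 11 gaps * 2 kHz = 22 kHz
Total = 192 + 22 = 214 kHz

214


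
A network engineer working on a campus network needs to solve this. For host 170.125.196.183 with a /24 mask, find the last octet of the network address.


Given: IP = 170.125.196.183, prefix = /24
Subnet mask = 255.255.255.0
Last octet of IP: 183
Last octet of mask: 0
Network last octet = 183 AND 0 = 0

0


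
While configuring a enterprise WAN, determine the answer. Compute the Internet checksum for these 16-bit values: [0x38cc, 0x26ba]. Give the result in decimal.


Given words: [0x38cc, 0x26ba]
Step 1: Sum all words
Raw sum = 14540 + 9914 = 24454
One's complement = ~24454 & 0xFFFF = 41081

41081


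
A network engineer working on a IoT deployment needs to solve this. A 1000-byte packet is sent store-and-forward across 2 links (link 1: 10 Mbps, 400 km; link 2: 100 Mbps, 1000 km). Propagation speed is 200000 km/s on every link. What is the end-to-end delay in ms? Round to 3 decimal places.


Packet = 1000 bytes = 8000 bits. Store-and-forward: sum (t_trans + t_prop) per link.
Link 1: t_trans = 8000/(10*10^6) s = 0.8000 ms; t_prop = 400/200000 s = 2.0000 ms; subtotal = 2.8000 ms
Link 2: t_trans = 8000/(100*10^6) s = 0.0800 ms; t_prop = 1000/200000 s = 5.0000 ms; subtotal = 5.0800 ms
End-to-end = 2.8000 + 5.0800 = 7.8800 ms -> 7.880 ms (3 dp)

7.880


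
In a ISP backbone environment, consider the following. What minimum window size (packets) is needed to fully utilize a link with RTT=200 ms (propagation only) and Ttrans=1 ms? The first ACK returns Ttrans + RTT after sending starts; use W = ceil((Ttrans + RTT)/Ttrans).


Given: Ttrans = 1 ms, RTT = 200 ms (= 2 * Tprop, Tprop = 100 ms)
Time until first ACK returns = Ttrans + RTT = 1 + 200 = 201 ms
Need W * Ttrans >= Ttrans + RTT  ->  W >= (Ttrans + RTT) / Ttrans
(Ttrans + RTT) / Ttrans = 201 / 1 = 201
W_min = ceil(201) = 201

201


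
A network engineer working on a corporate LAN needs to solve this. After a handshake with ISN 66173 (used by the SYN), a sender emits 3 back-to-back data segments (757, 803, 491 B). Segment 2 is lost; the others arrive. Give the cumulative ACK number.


SYN uses sequence number 66173; first data byte = ISN + 1 = 66174.
Segment 1: SEQ = 66174, len = 757 B, covers [66174, 66930]
Segment 2: SEQ = 66931, len = 803 B, covers [66931, 67733] [LOST]
Segment 3: SEQ = 67734, len = 491 B, covers [67734, 68224]
In-order data received: bytes [66174, 66930] (segments 1..1).
Segment 2 missing -> gap begins at byte 66931; later segments buffered out of order.
Cumulative ACK = next expected in-order byte = 66174 + 757 = 66931

66931


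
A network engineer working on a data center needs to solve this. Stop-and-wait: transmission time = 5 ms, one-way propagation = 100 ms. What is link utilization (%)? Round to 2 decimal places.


Given: Ttrans = 5 ms, Tprop = 100 ms
RTT = 2 * Tprop = 2 * 100 = 200 ms
U = Ttrans / (Ttrans + RTT)
U = 5 / (5 + 200)
U = 5 / 205 = 0.02439
U% = 2.44%

2.44


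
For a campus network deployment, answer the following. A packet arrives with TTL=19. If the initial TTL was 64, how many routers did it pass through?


Given: initial TTL = 64, received TTL = 19
Hops = initial TTL - received TTL
Hops = 64 - 19 = 45

45


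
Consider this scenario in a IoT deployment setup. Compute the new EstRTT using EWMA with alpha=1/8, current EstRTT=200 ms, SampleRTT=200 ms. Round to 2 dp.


Given: EstRTT = 200 ms, SampleRTT = 200 ms, alpha = 1/8
New EstRTT = (1 - alpha) * EstRTT + alpha * SampleRTT
(7/8) * 200 = 175
(1/8) * 200 = 25
New EstRTT = 175 + 25 = 200 ms -> 200.00 ms (2 dp)

200.00
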